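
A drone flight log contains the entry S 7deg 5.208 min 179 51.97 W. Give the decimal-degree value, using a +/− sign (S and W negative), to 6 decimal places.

Latitude: 5.208′ = 0.086800°; total 7.0868000
S ⇒ negate
Lon: 179 + 51.97/60 = 179.8661667
hemisphere W, so the sign is −

-7.086800, -179.866167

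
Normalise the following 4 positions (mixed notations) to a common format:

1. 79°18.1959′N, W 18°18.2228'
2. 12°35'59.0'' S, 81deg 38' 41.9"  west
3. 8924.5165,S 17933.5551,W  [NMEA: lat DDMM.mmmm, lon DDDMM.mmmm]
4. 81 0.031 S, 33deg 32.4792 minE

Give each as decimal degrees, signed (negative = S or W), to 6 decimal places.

1. 79.303265, -18.303713
2. -12.599722, -81.644972
3. -89.408608, -179.559252
4. -81.000517, 33.541320

Point 1:
  Lat: 18.1959′ = 0.303265°; total 79.3032650
  N ⇒ keep positive
  Lon: 18 + 18.2228/60 = 18.3037133
  hemisphere W, so the sign is −
Point 2:
  Latitude: 12 + 35/60 + 59/3600 = 12.5997222
  S → negative
  Lon: 38′ + 41.9″ = 38.69833′; 81 + 38.69833/60 = 81.6449722
  W → negative
Point 3:
  Lat: degrees = first 2 digits = 89, minutes = 24.5165; 89 + 24.5165/60 = 89.4086083
  S ⇒ negate
  λ: split at 3 digits → 179° and 33.5551′; 179 + 33.5551/60 = 179.5592517
  hemisphere W, so the sign is −
Point 4:
  φ: 81 + 0.031/60 = 81.0005167
  S ⇒ negate
  λ: 32.4792′ = 0.541320°; total 33.5413200
  E → positive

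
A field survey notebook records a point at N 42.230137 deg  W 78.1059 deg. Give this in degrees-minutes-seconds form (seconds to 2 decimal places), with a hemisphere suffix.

φ: 0.230137 × 60 = 13.80822′ → 13′, remainder × 60 = 48.4932″
λ: 0.105900° → 6.35400′; 0.35400 × 60 = 21.2400″

42°13′48.49″ N, 78°06′21.24″ W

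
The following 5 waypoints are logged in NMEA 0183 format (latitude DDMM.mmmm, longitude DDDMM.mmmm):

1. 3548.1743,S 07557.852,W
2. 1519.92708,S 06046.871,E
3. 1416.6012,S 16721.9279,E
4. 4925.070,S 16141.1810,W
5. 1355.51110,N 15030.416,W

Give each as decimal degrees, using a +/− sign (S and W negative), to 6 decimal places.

Point 1:
  Lat: degrees = first 2 digits = 35, minutes = 48.1743; 35 + 48.1743/60 = 35.8029050
  S ⇒ negate
  Lon: split at 3 digits → 075° and 57.852′; 75 + 57.852/60 = 75.9642000
  hemisphere W, so the sign is −
Point 2:
  φ: split at 2 digits → 15° and 19.92708′; 15 + 19.92708/60 = 15.3321180
  S → negative
  Longitude: degrees = first 3 digits = 60, minutes = 46.871; 60 + 46.871/60 = 60.7811833
  E ⇒ keep positive
Point 3:
  Latitude: degrees = first 2 digits = 14, minutes = 16.6012; 14 + 16.6012/60 = 14.2766867
  hemisphere S, so the sign is −
  λ: degrees = first 3 digits = 167, minutes = 21.9279; 167 + 21.9279/60 = 167.3654650
  E → positive
Point 4:
  Lat: degrees = first 2 digits = 49, minutes = 25.07; 49 + 25.07/60 = 49.4178333
  hemisphere S, so the sign is −
  λ: split at 3 digits → 161° and 41.181′; 161 + 41.181/60 = 161.6863500
  W → negative
Point 5:
  φ: degrees = first 2 digits = 13, minutes = 55.5111; 13 + 55.5111/60 = 13.9251850
  N ⇒ keep positive
  λ: degrees = first 3 digits = 150, minutes = 30.416; 150 + 30.416/60 = 150.5069333
  hemisphere W, so the sign is −

1. -35.802905, -75.964200
2. -15.332118, 60.781183
3. -14.276687, 167.365465
4. -49.417833, -161.686350
5. 13.925185, -150.506933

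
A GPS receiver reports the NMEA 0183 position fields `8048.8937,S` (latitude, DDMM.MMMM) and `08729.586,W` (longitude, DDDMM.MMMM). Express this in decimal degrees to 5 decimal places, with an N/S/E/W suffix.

80.81490° S, 87.49310° W

φ: degrees = first 2 digits = 80, minutes = 48.8937; 80 + 48.8937/60 = 80.814895
Longitude: degrees = first 3 digits = 87, minutes = 29.586; 87 + 29.586/60 = 87.493100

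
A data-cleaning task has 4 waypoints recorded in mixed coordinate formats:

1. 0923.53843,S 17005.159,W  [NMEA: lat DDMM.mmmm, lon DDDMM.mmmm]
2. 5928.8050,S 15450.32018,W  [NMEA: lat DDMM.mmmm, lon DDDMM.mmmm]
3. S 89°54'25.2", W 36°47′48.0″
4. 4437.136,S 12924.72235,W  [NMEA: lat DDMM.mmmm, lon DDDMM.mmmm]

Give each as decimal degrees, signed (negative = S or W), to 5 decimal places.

1. -9.39231, -170.08598
2. -59.48008, -154.83867
3. -89.90700, -36.79667
4. -44.61893, -129.41204

Point 1:
  Latitude: degrees = first 2 digits = 9, minutes = 23.53843; 9 + 23.53843/60 = 9.392307
  S → negative
  Lon: split at 3 digits → 170° and 5.159′; 170 + 5.159/60 = 170.085983
  hemisphere W, so the sign is −
Point 2:
  Latitude: split at 2 digits → 59° and 28.805′; 59 + 28.805/60 = 59.480083
  S → negative
  Lon: split at 3 digits → 154° and 50.32018′; 154 + 50.32018/60 = 154.838670
  W ⇒ negate
Point 3:
  Latitude: 89° + 54/60 + 25.2/3600 = 89 + 0.900000 + 0.007000 = 89.907000
  hemisphere S, so the sign is −
  Lon: 36 + 47/60 + 48/3600 = 36.796667
  hemisphere W, so the sign is −
Point 4:
  Latitude: split at 2 digits → 44° and 37.136′; 44 + 37.136/60 = 44.618933
  hemisphere S, so the sign is −
  Lon: degrees = first 3 digits = 129, minutes = 24.72235; 129 + 24.72235/60 = 129.412039
  hemisphere W, so the sign is −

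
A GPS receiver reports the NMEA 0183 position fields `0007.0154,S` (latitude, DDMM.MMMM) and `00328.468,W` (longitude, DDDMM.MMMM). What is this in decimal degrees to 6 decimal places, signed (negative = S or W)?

-0.116923, -3.474467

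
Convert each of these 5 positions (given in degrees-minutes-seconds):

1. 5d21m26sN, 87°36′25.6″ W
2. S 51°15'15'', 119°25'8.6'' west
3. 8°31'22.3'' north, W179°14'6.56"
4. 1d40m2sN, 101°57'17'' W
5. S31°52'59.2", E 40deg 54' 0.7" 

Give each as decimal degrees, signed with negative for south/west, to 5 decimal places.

Point 1:
  Latitude: 5 + 21/60 + 26/3600 = 5.357222
  N ⇒ keep positive
  Longitude: 87° + 36/60 + 25.6/3600 = 87 + 0.600000 + 0.007111 = 87.607111
  W ⇒ negate
Point 2:
  φ: 15′ + 15″ = 15.25000′; 51 + 15.25000/60 = 51.254167
  S ⇒ negate
  Longitude: 25′ + 8.6″ = 25.14333′; 119 + 25.14333/60 = 119.419056
  W ⇒ negate
Point 3:
  Lat: 8 + 31/60 + 22.3/3600 = 8.522861
  N ⇒ keep positive
  λ: 14′ + 6.56″ = 14.10933′; 179 + 14.10933/60 = 179.235156
  W → negative
Point 4:
  φ: 40′ + 2″ = 40.03333′; 1 + 40.03333/60 = 1.667222
  N → positive
  Longitude: 101 + 57/60 + 17/3600 = 101.954722
  W ⇒ negate
Point 5:
  Latitude: 52′ + 59.2″ = 52.98667′; 31 + 52.98667/60 = 31.883111
  S → negative
  Longitude: 40 + 54/60 + 0.7/3600 = 40.900194
  E ⇒ keep positive

1. 5.35722, -87.60711
2. -51.25417, -119.41906
3. 8.52286, -179.23516
4. 1.66722, -101.95472
5. -31.88311, 40.90019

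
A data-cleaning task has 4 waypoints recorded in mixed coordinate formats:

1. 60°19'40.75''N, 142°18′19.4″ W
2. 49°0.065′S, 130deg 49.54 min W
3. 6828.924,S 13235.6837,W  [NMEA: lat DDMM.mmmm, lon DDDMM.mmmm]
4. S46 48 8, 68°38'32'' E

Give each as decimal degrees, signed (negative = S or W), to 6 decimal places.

Point 1:
  Latitude: 60° + 19/60 + 40.75/3600 = 60 + 0.316667 + 0.011319 = 60.3279861
  N → positive
  Longitude: 18′ + 19.4″ = 18.32333′; 142 + 18.32333/60 = 142.3053889
  hemisphere W, so the sign is −
Point 2:
  Latitude: 49 + 0.065/60 = 49.0010833
  hemisphere S, so the sign is −
  Longitude: 49.54′ = 0.825667°; total 130.8256667
  W → negative
Point 3:
  φ: split at 2 digits → 68° and 28.924′; 68 + 28.924/60 = 68.4820667
  hemisphere S, so the sign is −
  Longitude: degrees = first 3 digits = 132, minutes = 35.6837; 132 + 35.6837/60 = 132.5947283
  W → negative
Point 4:
  Latitude: 48′ + 8″ = 48.13333′; 46 + 48.13333/60 = 46.8022222
  S ⇒ negate
  Lon: 38′ + 32″ = 38.53333′; 68 + 38.53333/60 = 68.6422222
  E ⇒ keep positive

1. 60.327986, -142.305389
2. -49.001083, -130.825667
3. -68.482067, -132.594728
4. -46.802222, 68.642222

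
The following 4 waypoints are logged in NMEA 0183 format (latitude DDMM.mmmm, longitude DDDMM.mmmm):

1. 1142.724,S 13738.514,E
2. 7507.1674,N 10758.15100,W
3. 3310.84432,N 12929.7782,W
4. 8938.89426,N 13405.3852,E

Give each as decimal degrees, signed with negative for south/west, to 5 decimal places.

1. -11.71207, 137.64190
2. 75.11946, -107.96918
3. 33.18074, -129.49630
4. 89.64824, 134.08975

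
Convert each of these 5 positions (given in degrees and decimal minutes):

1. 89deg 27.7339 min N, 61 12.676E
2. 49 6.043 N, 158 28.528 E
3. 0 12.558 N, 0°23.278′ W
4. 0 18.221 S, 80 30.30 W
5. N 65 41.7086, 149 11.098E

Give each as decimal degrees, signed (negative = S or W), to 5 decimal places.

Point 1:
  Latitude: 89 + 27.7339/60 = 89.462232
  N → positive
  Longitude: 12.676′ = 0.211267°; total 61.211267
  E → positive
Point 2:
  Lat: 49 + 6.043/60 = 49.100717
  N ⇒ keep positive
  Longitude: 28.528′ = 0.475467°; total 158.475467
  E → positive
Point 3:
  Latitude: 0 + 12.558/60 = 0.209300
  N → positive
  Lon: 23.278′ = 0.387967°; total 0.387967
  hemisphere W, so the sign is −
Point 4:
  φ: 0 + 18.221/60 = 0.303683
  hemisphere S, so the sign is −
  Longitude: 80 + 30.3/60 = 80.505000
  W ⇒ negate
Point 5:
  φ: 41.7086′ = 0.695143°; total 65.695143
  N ⇒ keep positive
  Longitude: 149 + 11.098/60 = 149.184967
  E ⇒ keep positive

1. 89.46223, 61.21127
2. 49.10072, 158.47547
3. 0.20930, -0.38797
4. -0.30368, -80.50500
5. 65.69514, 149.18497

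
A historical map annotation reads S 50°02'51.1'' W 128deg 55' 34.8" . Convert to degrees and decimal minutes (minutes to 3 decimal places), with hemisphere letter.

50° 2.852′ S, 128° 55.580′ W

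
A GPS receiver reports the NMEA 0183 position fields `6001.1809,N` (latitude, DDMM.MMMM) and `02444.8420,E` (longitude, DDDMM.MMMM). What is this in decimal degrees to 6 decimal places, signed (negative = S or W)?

60.019682, 24.747367

φ: split at 2 digits → 60° and 1.1809′; 60 + 1.1809/60 = 60.0196817
N → positive
Lon: split at 3 digits → 024° and 44.842′; 24 + 44.842/60 = 24.7473667
E → positive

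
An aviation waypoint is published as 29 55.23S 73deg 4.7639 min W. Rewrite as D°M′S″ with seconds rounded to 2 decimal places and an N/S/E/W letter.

29°55′13.80″ S, 73°04′45.83″ W

Lat: 55.23000′ → 55′ and 0.23000 × 60 = 13.8000″
λ: 4.76390′ → 4′ and 0.76390 × 60 = 45.8340″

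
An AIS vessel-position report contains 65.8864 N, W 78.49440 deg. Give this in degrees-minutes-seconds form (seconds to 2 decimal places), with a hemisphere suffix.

Lat: 0.886400 × 60 = 53.18400′ → 53′, remainder × 60 = 11.0400″
Lon: whole degrees 78; 29.66400′ → 29′ and 39.8400″

65°53′11.04″ N, 78°29′39.84″ W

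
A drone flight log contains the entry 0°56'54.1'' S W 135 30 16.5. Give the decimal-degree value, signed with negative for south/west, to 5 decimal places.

-0.94836, -135.50458

Latitude: 56′ + 54.1″ = 56.90167′; 0 + 56.90167/60 = 0.948361
S ⇒ negate
λ: 135 + 30/60 + 16.5/3600 = 135.504583
W ⇒ negate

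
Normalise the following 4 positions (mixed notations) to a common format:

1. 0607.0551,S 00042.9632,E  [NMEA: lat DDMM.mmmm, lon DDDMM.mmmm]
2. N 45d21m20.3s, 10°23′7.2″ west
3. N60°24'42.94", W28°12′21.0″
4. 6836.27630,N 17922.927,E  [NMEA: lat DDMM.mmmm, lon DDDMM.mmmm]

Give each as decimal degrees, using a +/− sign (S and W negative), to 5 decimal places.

1. -6.11759, 0.71605
2. 45.35564, -10.38533
3. 60.41193, -28.20583
4. 68.60461, 179.38212

Point 1:
  Latitude: split at 2 digits → 06° and 7.0551′; 6 + 7.0551/60 = 6.117585
  hemisphere S, so the sign is −
  λ: degrees = first 3 digits = 0, minutes = 42.9632; 0 + 42.9632/60 = 0.716053
  E ⇒ keep positive
Point 2:
  Lat: 45 + 21/60 + 20.3/3600 = 45.355639
  N → positive
  Lon: 10 + 23/60 + 7.2/3600 = 10.385333
  hemisphere W, so the sign is −
Point 3:
  Lat: 24′ + 42.94″ = 24.71567′; 60 + 24.71567/60 = 60.411928
  N → positive
  λ: 28° + 12/60 + 21/3600 = 28 + 0.200000 + 0.005833 = 28.205833
  hemisphere W, so the sign is −
Point 4:
  φ: split at 2 digits → 68° and 36.2763′; 68 + 36.2763/60 = 68.604605
  N ⇒ keep positive
  Longitude: degrees = first 3 digits = 179, minutes = 22.927; 179 + 22.927/60 = 179.382117
  E → positive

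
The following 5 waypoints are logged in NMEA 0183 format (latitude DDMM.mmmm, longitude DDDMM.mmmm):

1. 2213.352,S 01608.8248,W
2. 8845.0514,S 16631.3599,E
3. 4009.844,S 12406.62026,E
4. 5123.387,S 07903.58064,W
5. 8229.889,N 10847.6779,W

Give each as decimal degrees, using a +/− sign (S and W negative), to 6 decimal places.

Point 1:
  φ: degrees = first 2 digits = 22, minutes = 13.352; 22 + 13.352/60 = 22.2225333
  hemisphere S, so the sign is −
  λ: split at 3 digits → 016° and 8.8248′; 16 + 8.8248/60 = 16.1470800
  hemisphere W, so the sign is −
Point 2:
  φ: split at 2 digits → 88° and 45.0514′; 88 + 45.0514/60 = 88.7508567
  hemisphere S, so the sign is −
  Longitude: split at 3 digits → 166° and 31.3599′; 166 + 31.3599/60 = 166.5226650
  E → positive
Point 3:
  Lat: degrees = first 2 digits = 40, minutes = 9.844; 40 + 9.844/60 = 40.1640667
  hemisphere S, so the sign is −
  Longitude: degrees = first 3 digits = 124, minutes = 6.62026; 124 + 6.62026/60 = 124.1103377
  E ⇒ keep positive
Point 4:
  Lat: split at 2 digits → 51° and 23.387′; 51 + 23.387/60 = 51.3897833
  hemisphere S, so the sign is −
  λ: degrees = first 3 digits = 79, minutes = 3.58064; 79 + 3.58064/60 = 79.0596773
  hemisphere W, so the sign is −
Point 5:
  φ: degrees = first 2 digits = 82, minutes = 29.889; 82 + 29.889/60 = 82.4981500
  N → positive
  Lon: split at 3 digits → 108° and 47.6779′; 108 + 47.6779/60 = 108.7946317
  hemisphere W, so the sign is −

1. -22.222533, -16.147080
2. -88.750857, 166.522665
3. -40.164067, 124.110338
4. -51.389783, -79.059677
5. 82.498150, -108.794632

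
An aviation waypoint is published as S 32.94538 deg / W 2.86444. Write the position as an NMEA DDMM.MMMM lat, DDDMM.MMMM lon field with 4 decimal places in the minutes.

φ: 32° + 0.945380 × 60 = 32° 56.722800′
Lon: fractional part 0.864440 → 51.866400 minutes

3256.7228,S / 00251.8664,W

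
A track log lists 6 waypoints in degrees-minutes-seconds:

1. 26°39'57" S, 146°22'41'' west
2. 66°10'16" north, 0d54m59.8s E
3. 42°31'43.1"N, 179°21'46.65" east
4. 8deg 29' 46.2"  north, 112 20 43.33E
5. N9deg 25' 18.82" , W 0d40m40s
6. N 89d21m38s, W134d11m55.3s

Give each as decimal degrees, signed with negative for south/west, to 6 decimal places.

Point 1:
  Lat: 39′ + 57″ = 39.95000′; 26 + 39.95000/60 = 26.6658333
  S ⇒ negate
  Lon: 146 + 22/60 + 41/3600 = 146.3780556
  hemisphere W, so the sign is −
Point 2:
  Lat: 10′ + 16″ = 10.26667′; 66 + 10.26667/60 = 66.1711111
  N ⇒ keep positive
  Longitude: 0 + 54/60 + 59.8/3600 = 0.9166111
  E → positive
Point 3:
  Latitude: 42° + 31/60 + 43.1/3600 = 42 + 0.516667 + 0.011972 = 42.5286389
  N ⇒ keep positive
  λ: 179 + 21/60 + 46.65/3600 = 179.3629583
  E → positive
Point 4:
  φ: 8 + 29/60 + 46.2/3600 = 8.4961667
  N → positive
  Longitude: 112° + 20/60 + 43.33/3600 = 112 + 0.333333 + 0.012036 = 112.3453694
  E → positive
Point 5:
  Lat: 25′ + 18.82″ = 25.31367′; 9 + 25.31367/60 = 9.4218944
  N → positive
  λ: 0° + 40/60 + 40/3600 = 0 + 0.666667 + 0.011111 = 0.6777778
  W → negative
Point 6:
  φ: 21′ + 38″ = 21.63333′; 89 + 21.63333/60 = 89.3605556
  N → positive
  λ: 11′ + 55.3″ = 11.92167′; 134 + 11.92167/60 = 134.1986944
  W ⇒ negate

1. -26.665833, -146.378056
2. 66.171111, 0.916611
3. 42.528639, 179.362958
4. 8.496167, 112.345369
5. 9.421894, -0.677778
6. 89.360556, -134.198694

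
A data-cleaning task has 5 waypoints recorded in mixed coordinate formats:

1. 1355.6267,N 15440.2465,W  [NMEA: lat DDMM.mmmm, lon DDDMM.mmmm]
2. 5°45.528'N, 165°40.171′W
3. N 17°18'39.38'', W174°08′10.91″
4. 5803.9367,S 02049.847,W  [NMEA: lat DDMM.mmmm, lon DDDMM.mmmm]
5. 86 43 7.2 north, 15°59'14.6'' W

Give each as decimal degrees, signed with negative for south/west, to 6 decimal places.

1. 13.927112, -154.670775
2. 5.758800, -165.669517
3. 17.310939, -174.136364
4. -58.065612, -20.830783
5. 86.718667, -15.987389

Point 1:
  Latitude: split at 2 digits → 13° and 55.6267′; 13 + 55.6267/60 = 13.9271117
  N → positive
  Longitude: split at 3 digits → 154° and 40.2465′; 154 + 40.2465/60 = 154.6707750
  W → negative
Point 2:
  Lat: 45.528′ = 0.758800°; total 5.7588000
  N ⇒ keep positive
  Longitude: 40.171′ = 0.669517°; total 165.6695167
  W ⇒ negate
Point 3:
  φ: 17° + 18/60 + 39.38/3600 = 17 + 0.300000 + 0.010939 = 17.3109389
  N → positive
  Lon: 174° + 8/60 + 10.91/3600 = 174 + 0.133333 + 0.003031 = 174.1363639
  W → negative
Point 4:
  φ: degrees = first 2 digits = 58, minutes = 3.9367; 58 + 3.9367/60 = 58.0656117
  S ⇒ negate
  Longitude: degrees = first 3 digits = 20, minutes = 49.847; 20 + 49.847/60 = 20.8307833
  hemisphere W, so the sign is −
Point 5:
  φ: 86 + 43/60 + 7.2/3600 = 86.7186667
  N → positive
  λ: 15 + 59/60 + 14.6/3600 = 15.9873889
  W ⇒ negate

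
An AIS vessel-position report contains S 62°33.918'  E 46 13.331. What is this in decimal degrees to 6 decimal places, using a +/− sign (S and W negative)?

-62.565300, 46.222183

Lat: 33.918′ = 0.565300°; total 62.5653000
hemisphere S, so the sign is −
Longitude: 46 + 13.331/60 = 46.2221833
E ⇒ keep positive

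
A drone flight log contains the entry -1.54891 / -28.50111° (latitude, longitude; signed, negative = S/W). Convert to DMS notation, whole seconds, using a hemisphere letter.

Latitude is negative → S; |value| = 1.548910
Lat: whole degrees 1; 32.93460′ → 32′ and 56.08″
Longitude is negative → W; |value| = 28.501110
Lon: 0.501110 × 60 = 30.06660′ → 30′, remainder × 60 = 4.00″

1°32′56″ S, 28°30′4″ W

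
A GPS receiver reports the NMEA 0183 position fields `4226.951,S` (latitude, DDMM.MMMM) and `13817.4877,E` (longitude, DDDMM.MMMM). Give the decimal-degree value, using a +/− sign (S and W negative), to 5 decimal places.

Latitude: degrees = first 2 digits = 42, minutes = 26.951; 42 + 26.951/60 = 42.449183
hemisphere S, so the sign is −
λ: degrees = first 3 digits = 138, minutes = 17.4877; 138 + 17.4877/60 = 138.291462
E → positive

-42.44918, 138.29146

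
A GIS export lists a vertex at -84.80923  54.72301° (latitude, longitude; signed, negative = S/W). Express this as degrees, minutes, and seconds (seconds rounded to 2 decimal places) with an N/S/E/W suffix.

84°48′33.23″ S, 54°43′22.84″ E

Latitude is negative → S; |value| = 84.809230
φ: 0.809230 × 60 = 48.55380′ → 48′, remainder × 60 = 33.2280″
λ: 0.723010° → 43.38060′; 0.38060 × 60 = 22.8360″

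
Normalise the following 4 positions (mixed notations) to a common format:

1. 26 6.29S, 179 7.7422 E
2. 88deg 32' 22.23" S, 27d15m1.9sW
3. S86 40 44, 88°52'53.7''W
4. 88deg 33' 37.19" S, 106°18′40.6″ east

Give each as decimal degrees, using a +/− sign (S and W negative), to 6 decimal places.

1. -26.104833, 179.129037
2. -88.539508, -27.250528
3. -86.678889, -88.881583
4. -88.560331, 106.311278

Point 1:
  Lat: 26 + 6.29/60 = 26.1048333
  hemisphere S, so the sign is −
  Longitude: 7.7422′ = 0.129037°; total 179.1290367
  E ⇒ keep positive
Point 2:
  Latitude: 32′ + 22.23″ = 32.37050′; 88 + 32.37050/60 = 88.5395083
  S → negative
  Lon: 27 + 15/60 + 1.9/3600 = 27.2505278
  hemisphere W, so the sign is −
Point 3:
  Lat: 86 + 40/60 + 44/3600 = 86.6788889
  S → negative
  Lon: 88 + 52/60 + 53.7/3600 = 88.8815833
  hemisphere W, so the sign is −
Point 4:
  Lat: 88 + 33/60 + 37.19/3600 = 88.5603306
  S ⇒ negate
  Longitude: 106° + 18/60 + 40.6/3600 = 106 + 0.300000 + 0.011278 = 106.3112778
  E ⇒ keep positive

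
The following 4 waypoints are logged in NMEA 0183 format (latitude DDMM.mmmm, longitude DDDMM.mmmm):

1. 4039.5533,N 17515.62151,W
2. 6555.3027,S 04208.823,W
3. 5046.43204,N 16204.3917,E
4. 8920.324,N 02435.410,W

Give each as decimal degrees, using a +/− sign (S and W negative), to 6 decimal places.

1. 40.659222, -175.260359
2. -65.921712, -42.147050
3. 50.773867, 162.073195
4. 89.338733, -24.590167

Point 1:
  Lat: degrees = first 2 digits = 40, minutes = 39.5533; 40 + 39.5533/60 = 40.6592217
  N ⇒ keep positive
  Lon: split at 3 digits → 175° and 15.62151′; 175 + 15.62151/60 = 175.2603585
  hemisphere W, so the sign is −
Point 2:
  φ: degrees = first 2 digits = 65, minutes = 55.3027; 65 + 55.3027/60 = 65.9217117
  S ⇒ negate
  Longitude: degrees = first 3 digits = 42, minutes = 8.823; 42 + 8.823/60 = 42.1470500
  hemisphere W, so the sign is −
Point 3:
  φ: split at 2 digits → 50° and 46.43204′; 50 + 46.43204/60 = 50.7738673
  N → positive
  Lon: split at 3 digits → 162° and 4.3917′; 162 + 4.3917/60 = 162.0731950
  E → positive
Point 4:
  φ: degrees = first 2 digits = 89, minutes = 20.324; 89 + 20.324/60 = 89.3387333
  N ⇒ keep positive
  λ: degrees = first 3 digits = 24, minutes = 35.41; 24 + 35.41/60 = 24.5901667
  W ⇒ negate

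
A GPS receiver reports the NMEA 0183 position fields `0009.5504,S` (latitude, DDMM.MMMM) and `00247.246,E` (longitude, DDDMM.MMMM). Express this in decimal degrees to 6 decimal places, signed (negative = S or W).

-0.159173, 2.787433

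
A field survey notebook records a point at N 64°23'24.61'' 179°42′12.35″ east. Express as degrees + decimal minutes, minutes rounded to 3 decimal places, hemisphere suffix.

Lat: 23 + 24.61/60 = 23.41017′
λ: seconds/60 = 0.20583; minutes = 42 + 0.20583 = 42.20583

64° 23.410′ N, 179° 42.206′ E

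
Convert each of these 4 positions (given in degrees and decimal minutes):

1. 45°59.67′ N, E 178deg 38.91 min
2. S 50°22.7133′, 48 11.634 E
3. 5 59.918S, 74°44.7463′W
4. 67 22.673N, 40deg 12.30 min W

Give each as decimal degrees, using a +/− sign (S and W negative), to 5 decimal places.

Point 1:
  Latitude: 59.67′ = 0.994500°; total 45.994500
  N ⇒ keep positive
  Lon: 178 + 38.91/60 = 178.648500
  E → positive
Point 2:
  φ: 50 + 22.7133/60 = 50.378555
  hemisphere S, so the sign is −
  λ: 48 + 11.634/60 = 48.193900
  E ⇒ keep positive
Point 3:
  φ: 5 + 59.918/60 = 5.998633
  S ⇒ negate
  Lon: 74 + 44.7463/60 = 74.745772
  W ⇒ negate
Point 4:
  Lat: 22.673′ = 0.377883°; total 67.377883
  N → positive
  λ: 12.3′ = 0.205000°; total 40.205000
  W ⇒ negate

1. 45.99450, 178.64850
2. -50.37856, 48.19390
3. -5.99863, -74.74577
4. 67.37788, -40.20500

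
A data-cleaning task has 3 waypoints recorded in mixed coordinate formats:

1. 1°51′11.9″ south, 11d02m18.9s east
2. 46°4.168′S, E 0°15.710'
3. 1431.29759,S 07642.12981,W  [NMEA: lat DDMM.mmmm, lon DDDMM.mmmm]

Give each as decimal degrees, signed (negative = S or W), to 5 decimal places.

Point 1:
  Latitude: 1 + 51/60 + 11.9/3600 = 1.853306
  S → negative
  Longitude: 11° + 2/60 + 18.9/3600 = 11 + 0.033333 + 0.005250 = 11.038583
  E ⇒ keep positive
Point 2:
  Latitude: 4.168′ = 0.069467°; total 46.069467
  S ⇒ negate
  λ: 15.71′ = 0.261833°; total 0.261833
  E → positive
Point 3:
  Lat: split at 2 digits → 14° and 31.29759′; 14 + 31.29759/60 = 14.521627
  S ⇒ negate
  Lon: degrees = first 3 digits = 76, minutes = 42.12981; 76 + 42.12981/60 = 76.702164
  W ⇒ negate

1. -1.85331, 11.03858
2. -46.06947, 0.26183
3. -14.52163, -76.70216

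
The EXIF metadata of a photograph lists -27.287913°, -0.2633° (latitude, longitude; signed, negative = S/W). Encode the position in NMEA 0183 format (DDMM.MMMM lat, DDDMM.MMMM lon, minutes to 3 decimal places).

2717.275,S / 00015.798,W

Latitude is negative → S; |value| = 27.287913
Lat: 27° + 0.287913 × 60 = 27° 17.27478′
Longitude is negative → W; |value| = 0.263300
λ: 0° + 0.263300 × 60 = 0° 15.79800′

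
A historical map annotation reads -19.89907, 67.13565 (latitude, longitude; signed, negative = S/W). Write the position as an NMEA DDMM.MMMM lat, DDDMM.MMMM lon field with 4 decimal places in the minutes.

Latitude is negative → S; |value| = 19.899070
φ: fractional part 0.899070 → 53.944200 minutes
Longitude: fractional part 0.135650 → 8.139000 minutes

1953.9442,S / 06708.1390,E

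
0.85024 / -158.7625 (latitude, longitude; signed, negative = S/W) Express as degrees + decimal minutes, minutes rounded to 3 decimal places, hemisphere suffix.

φ: 0° + 0.850240 × 60 = 0° 51.01440′
Longitude is negative → W; |value| = 158.762500
Lon: minutes = (158.762500 − 158) × 60 = 45.75000

0° 51.014′ N, 158° 45.750′ W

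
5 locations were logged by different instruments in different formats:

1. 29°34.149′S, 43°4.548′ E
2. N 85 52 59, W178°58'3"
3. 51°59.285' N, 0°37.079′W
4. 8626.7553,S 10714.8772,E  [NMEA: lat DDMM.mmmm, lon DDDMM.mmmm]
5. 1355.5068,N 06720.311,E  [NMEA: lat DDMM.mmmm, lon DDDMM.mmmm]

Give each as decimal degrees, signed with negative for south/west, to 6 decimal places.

1. -29.569150, 43.075800
2. 85.883056, -178.967500
3. 51.988083, -0.617983
4. -86.445922, 107.247953
5. 13.925113, 67.338517

Point 1:
  φ: 29 + 34.149/60 = 29.5691500
  hemisphere S, so the sign is −
  λ: 43 + 4.548/60 = 43.0758000
  E → positive
Point 2:
  Latitude: 85° + 52/60 + 59/3600 = 85 + 0.866667 + 0.016389 = 85.8830556
  N ⇒ keep positive
  Lon: 178 + 58/60 + 3/3600 = 178.9675000
  W → negative
Point 3:
  Latitude: 51 + 59.285/60 = 51.9880833
  N → positive
  λ: 0 + 37.079/60 = 0.6179833
  hemisphere W, so the sign is −
Point 4:
  φ: degrees = first 2 digits = 86, minutes = 26.7553; 86 + 26.7553/60 = 86.4459217
  hemisphere S, so the sign is −
  Longitude: split at 3 digits → 107° and 14.8772′; 107 + 14.8772/60 = 107.2479533
  E ⇒ keep positive
Point 5:
  Latitude: split at 2 digits → 13° and 55.5068′; 13 + 55.5068/60 = 13.9251133
  N ⇒ keep positive
  Longitude: split at 3 digits → 067° and 20.311′; 67 + 20.311/60 = 67.3385167
  E → positive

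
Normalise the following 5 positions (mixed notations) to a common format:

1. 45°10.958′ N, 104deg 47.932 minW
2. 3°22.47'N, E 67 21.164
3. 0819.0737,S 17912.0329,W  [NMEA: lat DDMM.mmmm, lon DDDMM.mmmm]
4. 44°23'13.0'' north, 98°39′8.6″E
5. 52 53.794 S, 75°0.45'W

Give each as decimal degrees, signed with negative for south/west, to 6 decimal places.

1. 45.182633, -104.798867
2. 3.374500, 67.352733
3. -8.317895, -179.200548
4. 44.386944, 98.652389
5. -52.896567, -75.007500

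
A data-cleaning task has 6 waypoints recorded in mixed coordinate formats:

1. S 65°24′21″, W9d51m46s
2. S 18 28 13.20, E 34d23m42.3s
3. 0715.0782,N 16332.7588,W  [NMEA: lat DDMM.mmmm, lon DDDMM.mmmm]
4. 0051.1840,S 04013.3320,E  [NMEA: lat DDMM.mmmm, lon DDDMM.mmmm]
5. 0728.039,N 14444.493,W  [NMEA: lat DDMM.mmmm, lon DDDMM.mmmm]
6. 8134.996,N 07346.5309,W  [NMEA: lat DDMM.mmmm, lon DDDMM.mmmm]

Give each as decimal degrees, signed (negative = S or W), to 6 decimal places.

Point 1:
  Latitude: 24′ + 21″ = 24.35000′; 65 + 24.35000/60 = 65.4058333
  S ⇒ negate
  λ: 9° + 51/60 + 46/3600 = 9 + 0.850000 + 0.012778 = 9.8627778
  hemisphere W, so the sign is −
Point 2:
  φ: 18 + 28/60 + 13.2/3600 = 18.4703333
  hemisphere S, so the sign is −
  Lon: 34° + 23/60 + 42.3/3600 = 34 + 0.383333 + 0.011750 = 34.3950833
  E → positive
Point 3:
  φ: split at 2 digits → 07° and 15.0782′; 7 + 15.0782/60 = 7.2513033
  N ⇒ keep positive
  λ: degrees = first 3 digits = 163, minutes = 32.7588; 163 + 32.7588/60 = 163.5459800
  W ⇒ negate
Point 4:
  φ: degrees = first 2 digits = 0, minutes = 51.184; 0 + 51.184/60 = 0.8530667
  S → negative
  λ: split at 3 digits → 040° and 13.332′; 40 + 13.332/60 = 40.2222000
  E ⇒ keep positive
Point 5:
  Latitude: split at 2 digits → 07° and 28.039′; 7 + 28.039/60 = 7.4673167
  N → positive
  Longitude: degrees = first 3 digits = 144, minutes = 44.493; 144 + 44.493/60 = 144.7415500
  hemisphere W, so the sign is −
Point 6:
  Latitude: split at 2 digits → 81° and 34.996′; 81 + 34.996/60 = 81.5832667
  N ⇒ keep positive
  Longitude: degrees = first 3 digits = 73, minutes = 46.5309; 73 + 46.5309/60 = 73.7755150
  W → negative

1. -65.405833, -9.862778
2. -18.470333, 34.395083
3. 7.251303, -163.545980
4. -0.853067, 40.222200
5. 7.467317, -144.741550
6. 81.583267, -73.775515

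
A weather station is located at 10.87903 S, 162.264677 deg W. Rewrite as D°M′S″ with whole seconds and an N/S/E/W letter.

Latitude: 0.879030° → 52.74180′; 0.74180 × 60 = 44.51″
λ: 0.264677° → 15.88062′; 0.88062 × 60 = 52.84″

10°52′45″ S, 162°15′53″ W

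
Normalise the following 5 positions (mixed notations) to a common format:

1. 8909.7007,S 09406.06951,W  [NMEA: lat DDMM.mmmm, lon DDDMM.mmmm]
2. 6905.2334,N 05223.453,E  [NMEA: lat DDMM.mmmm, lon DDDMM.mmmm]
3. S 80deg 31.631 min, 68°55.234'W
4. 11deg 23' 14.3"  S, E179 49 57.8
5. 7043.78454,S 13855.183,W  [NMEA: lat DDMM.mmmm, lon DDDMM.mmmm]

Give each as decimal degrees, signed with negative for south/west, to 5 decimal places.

Point 1:
  φ: split at 2 digits → 89° and 9.7007′; 89 + 9.7007/60 = 89.161678
  S ⇒ negate
  Lon: degrees = first 3 digits = 94, minutes = 6.06951; 94 + 6.06951/60 = 94.101159
  hemisphere W, so the sign is −
Point 2:
  φ: split at 2 digits → 69° and 5.2334′; 69 + 5.2334/60 = 69.087223
  N ⇒ keep positive
  Lon: split at 3 digits → 052° and 23.453′; 52 + 23.453/60 = 52.390883
  E ⇒ keep positive
Point 3:
  φ: 80 + 31.631/60 = 80.527183
  S ⇒ negate
  Longitude: 55.234′ = 0.920567°; total 68.920567
  W ⇒ negate
Point 4:
  Lat: 23′ + 14.3″ = 23.23833′; 11 + 23.23833/60 = 11.387306
  S → negative
  λ: 49′ + 57.8″ = 49.96333′; 179 + 49.96333/60 = 179.832722
  E ⇒ keep positive
Point 5:
  Latitude: split at 2 digits → 70° and 43.78454′; 70 + 43.78454/60 = 70.729742
  S → negative
  Longitude: split at 3 digits → 138° and 55.183′; 138 + 55.183/60 = 138.919717
  hemisphere W, so the sign is −

1. -89.16168, -94.10116
2. 69.08722, 52.39088
3. -80.52718, -68.92057
4. -11.38731, 179.83272
5. -70.72974, -138.91972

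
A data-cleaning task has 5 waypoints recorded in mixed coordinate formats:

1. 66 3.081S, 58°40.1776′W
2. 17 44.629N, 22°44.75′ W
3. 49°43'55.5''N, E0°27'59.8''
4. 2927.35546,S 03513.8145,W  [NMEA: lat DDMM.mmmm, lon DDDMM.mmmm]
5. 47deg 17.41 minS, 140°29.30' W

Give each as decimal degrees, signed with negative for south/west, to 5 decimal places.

1. -66.05135, -58.66963
2. 17.74382, -22.74583
3. 49.73208, 0.46661
4. -29.45592, -35.23024
5. -47.29017, -140.48833

Point 1:
  Latitude: 3.081′ = 0.051350°; total 66.051350
  S ⇒ negate
  Lon: 40.1776′ = 0.669627°; total 58.669627
  hemisphere W, so the sign is −
Point 2:
  φ: 44.629′ = 0.743817°; total 17.743817
  N → positive
  Longitude: 44.75′ = 0.745833°; total 22.745833
  W ⇒ negate
Point 3:
  Lat: 49 + 43/60 + 55.5/3600 = 49.732083
  N → positive
  λ: 27′ + 59.8″ = 27.99667′; 0 + 27.99667/60 = 0.466611
  E → positive
Point 4:
  φ: split at 2 digits → 29° and 27.35546′; 29 + 27.35546/60 = 29.455924
  S → negative
  Lon: split at 3 digits → 035° and 13.8145′; 35 + 13.8145/60 = 35.230242
  hemisphere W, so the sign is −
Point 5:
  Latitude: 47 + 17.41/60 = 47.290167
  hemisphere S, so the sign is −
  λ: 29.3′ = 0.488333°; total 140.488333
  W → negative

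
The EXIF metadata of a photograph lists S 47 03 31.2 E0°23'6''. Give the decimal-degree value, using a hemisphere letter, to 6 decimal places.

47.058667° S, 0.385000° E

φ: 47 + 3/60 + 31.2/3600 = 47.0586667
Longitude: 23′ + 6″ = 23.10000′; 0 + 23.10000/60 = 0.3850000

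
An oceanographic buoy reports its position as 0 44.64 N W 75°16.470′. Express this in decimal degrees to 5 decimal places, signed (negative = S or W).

0.74400, -75.27450

Lat: 0 + 44.64/60 = 0.744000
N → positive
λ: 75 + 16.47/60 = 75.274500
W → negative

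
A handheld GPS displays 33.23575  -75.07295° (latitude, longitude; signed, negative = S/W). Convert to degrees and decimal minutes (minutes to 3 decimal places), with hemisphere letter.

Lat: fractional part 0.235750 → 14.14500 minutes
Longitude is negative → W; |value| = 75.072950
Longitude: 75° + 0.072950 × 60 = 75° 4.37700′

33° 14.145′ N, 75° 4.377′ W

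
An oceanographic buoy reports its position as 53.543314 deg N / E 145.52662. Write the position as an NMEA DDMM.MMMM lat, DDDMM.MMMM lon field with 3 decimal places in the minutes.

φ: minutes = (53.543314 − 53) × 60 = 32.59884
Lon: fractional part 0.526620 → 31.59720 minutes

5332.599,N / 14531.597,E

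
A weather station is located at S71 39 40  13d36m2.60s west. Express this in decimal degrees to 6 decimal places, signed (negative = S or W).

Lat: 71° + 39/60 + 40/3600 = 71 + 0.650000 + 0.011111 = 71.6611111
S ⇒ negate
Lon: 36′ + 2.6″ = 36.04333′; 13 + 36.04333/60 = 13.6007222
W ⇒ negate

-71.661111, -13.600722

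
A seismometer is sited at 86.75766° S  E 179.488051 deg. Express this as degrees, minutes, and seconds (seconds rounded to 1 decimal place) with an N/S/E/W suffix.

φ: 0.757660° → 45.45960′; 0.45960 × 60 = 27.576″
Longitude: 0.488051° → 29.28306′; 0.28306 × 60 = 16.984″

86°45′27.6″ S, 179°29′17.0″ E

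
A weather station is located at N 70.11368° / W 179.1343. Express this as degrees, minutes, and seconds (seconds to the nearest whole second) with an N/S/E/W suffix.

Latitude: whole degrees 70; 6.82080′ → 6′ and 49.25″
λ: 0.134300° → 8.05800′; 0.05800 × 60 = 3.48″

70°06′49″ N, 179°08′3″ W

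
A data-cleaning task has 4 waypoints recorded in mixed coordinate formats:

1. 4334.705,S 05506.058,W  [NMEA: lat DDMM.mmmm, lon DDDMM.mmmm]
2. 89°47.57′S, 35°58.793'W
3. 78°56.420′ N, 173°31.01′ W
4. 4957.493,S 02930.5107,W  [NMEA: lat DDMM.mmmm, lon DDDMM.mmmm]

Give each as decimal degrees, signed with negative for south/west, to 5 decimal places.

1. -43.57842, -55.10097
2. -89.79283, -35.97988
3. 78.94033, -173.51683
4. -49.95822, -29.50851

Point 1:
  φ: split at 2 digits → 43° and 34.705′; 43 + 34.705/60 = 43.578417
  S ⇒ negate
  Lon: degrees = first 3 digits = 55, minutes = 6.058; 55 + 6.058/60 = 55.100967
  W ⇒ negate
Point 2:
  Lat: 47.57′ = 0.792833°; total 89.792833
  S → negative
  Longitude: 35 + 58.793/60 = 35.979883
  hemisphere W, so the sign is −
Point 3:
  Lat: 56.42′ = 0.940333°; total 78.940333
  N ⇒ keep positive
  Longitude: 31.01′ = 0.516833°; total 173.516833
  hemisphere W, so the sign is −
Point 4:
  Latitude: split at 2 digits → 49° and 57.493′; 49 + 57.493/60 = 49.958217
  hemisphere S, so the sign is −
  Longitude: split at 3 digits → 029° and 30.5107′; 29 + 30.5107/60 = 29.508512
  W ⇒ negate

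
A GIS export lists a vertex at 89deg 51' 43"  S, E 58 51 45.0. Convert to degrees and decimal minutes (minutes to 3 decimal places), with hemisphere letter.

φ: 51 + 43/60 = 51.71667′
λ: 51 + 45/60 = 51.75000′

89° 51.717′ S, 58° 51.750′ E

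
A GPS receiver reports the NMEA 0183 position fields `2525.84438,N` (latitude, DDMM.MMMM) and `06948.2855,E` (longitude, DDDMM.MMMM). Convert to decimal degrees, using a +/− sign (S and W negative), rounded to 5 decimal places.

Lat: degrees = first 2 digits = 25, minutes = 25.84438; 25 + 25.84438/60 = 25.430740
N ⇒ keep positive
λ: degrees = first 3 digits = 69, minutes = 48.2855; 69 + 48.2855/60 = 69.804758
E ⇒ keep positive

25.43074, 69.80476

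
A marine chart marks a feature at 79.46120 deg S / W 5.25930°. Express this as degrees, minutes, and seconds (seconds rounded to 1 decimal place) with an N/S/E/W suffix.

φ: whole degrees 79; 27.67200′ → 27′ and 40.320″
Lon: 0.259300° → 15.55800′; 0.55800 × 60 = 33.480″

79°27′40.3″ S, 5°15′33.5″ W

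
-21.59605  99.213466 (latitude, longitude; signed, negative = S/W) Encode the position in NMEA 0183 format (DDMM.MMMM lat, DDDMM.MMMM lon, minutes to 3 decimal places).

Latitude is negative → S; |value| = 21.596050
Lat: fractional part 0.596050 → 35.76300 minutes
Longitude: fractional part 0.213466 → 12.80796 minutes

2135.763,S / 09912.808,E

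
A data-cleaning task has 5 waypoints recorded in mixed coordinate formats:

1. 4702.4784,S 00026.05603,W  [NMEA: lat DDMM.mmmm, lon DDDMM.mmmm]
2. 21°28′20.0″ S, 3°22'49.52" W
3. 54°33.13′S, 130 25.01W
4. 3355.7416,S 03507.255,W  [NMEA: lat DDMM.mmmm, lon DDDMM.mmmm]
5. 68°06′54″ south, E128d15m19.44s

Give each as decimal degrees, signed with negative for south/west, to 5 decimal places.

1. -47.04131, -0.43427
2. -21.47222, -3.38042
3. -54.55217, -130.41683
4. -33.92903, -35.12092
5. -68.11500, 128.25540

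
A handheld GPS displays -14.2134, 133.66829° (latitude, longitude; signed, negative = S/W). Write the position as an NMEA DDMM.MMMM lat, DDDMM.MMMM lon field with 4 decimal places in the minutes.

Latitude is negative → S; |value| = 14.213400
Latitude: minutes = (14.213400 − 14) × 60 = 12.804000
λ: 133° + 0.668290 × 60 = 133° 40.097400′

1412.8040,S / 13340.0974,E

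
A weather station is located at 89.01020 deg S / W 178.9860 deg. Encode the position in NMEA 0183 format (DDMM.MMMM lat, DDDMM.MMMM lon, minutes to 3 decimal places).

8900.612,S / 17859.160,W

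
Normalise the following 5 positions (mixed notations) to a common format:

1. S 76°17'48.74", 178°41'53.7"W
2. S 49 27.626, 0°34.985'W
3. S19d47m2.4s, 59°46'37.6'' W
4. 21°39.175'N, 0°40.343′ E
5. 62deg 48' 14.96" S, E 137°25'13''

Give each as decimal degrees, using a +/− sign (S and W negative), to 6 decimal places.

1. -76.296872, -178.698250
2. -49.460433, -0.583083
3. -19.784000, -59.777111
4. 21.652917, 0.672383
5. -62.804156, 137.420278

Point 1:
  φ: 76° + 17/60 + 48.74/3600 = 76 + 0.283333 + 0.013539 = 76.2968722
  S ⇒ negate
  λ: 178° + 41/60 + 53.7/3600 = 178 + 0.683333 + 0.014917 = 178.6982500
  W ⇒ negate
Point 2:
  Lat: 49 + 27.626/60 = 49.4604333
  S → negative
  λ: 34.985′ = 0.583083°; total 0.5830833
  W → negative
Point 3:
  Lat: 19 + 47/60 + 2.4/3600 = 19.7840000
  S → negative
  Longitude: 46′ + 37.6″ = 46.62667′; 59 + 46.62667/60 = 59.7771111
  hemisphere W, so the sign is −
Point 4:
  Lat: 21 + 39.175/60 = 21.6529167
  N ⇒ keep positive
  λ: 40.343′ = 0.672383°; total 0.6723833
  E → positive
Point 5:
  φ: 48′ + 14.96″ = 48.24933′; 62 + 48.24933/60 = 62.8041556
  hemisphere S, so the sign is −
  Longitude: 25′ + 13″ = 25.21667′; 137 + 25.21667/60 = 137.4202778
  E → positive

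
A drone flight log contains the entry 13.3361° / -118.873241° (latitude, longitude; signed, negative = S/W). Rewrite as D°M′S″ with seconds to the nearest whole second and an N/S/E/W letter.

13°20′10″ N, 118°52′24″ W

Latitude: whole degrees 13; 20.16600′ → 20′ and 9.96″
Longitude is negative → W; |value| = 118.873241
Longitude: 0.873241° → 52.39446′; 0.39446 × 60 = 23.67″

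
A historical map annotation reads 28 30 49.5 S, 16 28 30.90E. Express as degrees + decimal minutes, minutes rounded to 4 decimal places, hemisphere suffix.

Latitude: seconds/60 = 0.82500; minutes = 30 + 0.82500 = 30.825000
Longitude: 28 + 30.9/60 = 28.515000′

28° 30.8250′ S, 16° 28.5150′ E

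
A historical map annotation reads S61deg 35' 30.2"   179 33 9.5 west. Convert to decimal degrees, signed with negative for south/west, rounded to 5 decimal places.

-61.59172, -179.55264

Latitude: 35′ + 30.2″ = 35.50333′; 61 + 35.50333/60 = 61.591722
S → negative
Longitude: 179° + 33/60 + 9.5/3600 = 179 + 0.550000 + 0.002639 = 179.552639
W → negative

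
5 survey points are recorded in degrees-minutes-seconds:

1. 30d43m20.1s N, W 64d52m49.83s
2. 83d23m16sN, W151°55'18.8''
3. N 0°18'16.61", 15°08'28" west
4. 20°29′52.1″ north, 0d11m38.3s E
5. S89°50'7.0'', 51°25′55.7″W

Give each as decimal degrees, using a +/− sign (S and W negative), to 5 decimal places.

1. 30.72225, -64.88051
2. 83.38778, -151.92189
3. 0.30461, -15.14111
4. 20.49781, 0.19397
5. -89.83528, -51.43214

Point 1:
  φ: 43′ + 20.1″ = 43.33500′; 30 + 43.33500/60 = 30.722250
  N → positive
  λ: 64 + 52/60 + 49.83/3600 = 64.880508
  hemisphere W, so the sign is −
Point 2:
  φ: 83 + 23/60 + 16/3600 = 83.387778
  N → positive
  Lon: 55′ + 18.8″ = 55.31333′; 151 + 55.31333/60 = 151.921889
  W → negative
Point 3:
  Latitude: 18′ + 16.61″ = 18.27683′; 0 + 18.27683/60 = 0.304614
  N ⇒ keep positive
  Longitude: 8′ + 28″ = 8.46667′; 15 + 8.46667/60 = 15.141111
  hemisphere W, so the sign is −
Point 4:
  φ: 29′ + 52.1″ = 29.86833′; 20 + 29.86833/60 = 20.497806
  N ⇒ keep positive
  Longitude: 0° + 11/60 + 38.3/3600 = 0 + 0.183333 + 0.010639 = 0.193972
  E → positive
Point 5:
  Latitude: 89 + 50/60 + 7/3600 = 89.835278
  S ⇒ negate
  Lon: 51° + 25/60 + 55.7/3600 = 51 + 0.416667 + 0.015472 = 51.432139
  hemisphere W, so the sign is −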